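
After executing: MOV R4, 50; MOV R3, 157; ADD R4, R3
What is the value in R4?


Register state trace:
  MOV R4, 50  → R4 = 50
  MOV R3, 157  → R3 = 157
  ADD R4, R3  → R4 = 50 + 157 = 207
Final: R4 = 207

207


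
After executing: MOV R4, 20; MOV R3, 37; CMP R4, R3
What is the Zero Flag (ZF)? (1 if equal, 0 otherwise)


Register state trace:
  MOV R4, 20  → R4 = 20
  MOV R3, 37  → R3 = 37
  CMP R4, R3  → computes 20 - 37 = -17
  Result is nonzero, so values are not equal
ZF = 0

0


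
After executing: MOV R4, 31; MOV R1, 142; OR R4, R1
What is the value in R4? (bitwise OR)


Register state trace:
  MOV R4, 31  → R4 = 31 (0b00011111)
  MOV R1, 142  → R1 = 142 (0b10001110)
  OR R4, R1   → R4 = 31 OR 142 = 159 (0b10011111)
Final: R4 = 159

159


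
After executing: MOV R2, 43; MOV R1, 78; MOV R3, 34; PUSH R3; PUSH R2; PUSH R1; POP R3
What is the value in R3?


Stack trace (top is rightmost):
  MOV R2, 43  → R2 = 43
  MOV R1, 78  → R1 = 78
  MOV R3, 34  → R3 = 34
  PUSH R3  → stack: [34]
  PUSH R2  → stack: [34, 43]
  PUSH R1  → stack: [34, 43, 78]
  POP R3  → R3 = 78, stack: [34, 43]
Final: R3 = 78

78


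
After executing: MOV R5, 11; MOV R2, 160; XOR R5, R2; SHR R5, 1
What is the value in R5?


Register state trace:
  MOV R5, 11  → R5 = 11 (0b00001011)
  MOV R2, 160  → R2 = 160 (0b10100000)
  XOR R5, R2  → R5 = 11 XOR 160 = 171 (0b10101011)
  SHR R5, 1  → R5 = 171 >> 1 = 85
Final: R5 = 85

85


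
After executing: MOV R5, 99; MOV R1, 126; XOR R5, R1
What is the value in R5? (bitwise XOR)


Register state trace:
  MOV R5, 99  → R5 = 99 (0b01100011)
  MOV R1, 126  → R1 = 126 (0b01111110)
  XOR R5, R1  → R5 = 99 XOR 126 = 29 (0b00011101)
Final: R5 = 29

29


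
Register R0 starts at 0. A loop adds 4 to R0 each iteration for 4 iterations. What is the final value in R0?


Starting value: R0 = 0
  Iter 1: R0 = 0 + 4 = 4
  Iter 2: R0 = 4 + 4 = 8
  Iter 3: R0 = 8 + 4 = 12
  Iter 4: R0 = 12 + 4 = 16
Final: R0 = 16

16


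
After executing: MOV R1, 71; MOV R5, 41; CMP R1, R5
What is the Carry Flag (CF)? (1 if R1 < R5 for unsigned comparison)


Register state trace:
  MOV R1, 71  → R1 = 71
  MOV R5, 41  → R5 = 41
  CMP R1, R5  → unsigned 71 - 41: no borrow
  71 >= 41, so CF = 0
CF = 0

0


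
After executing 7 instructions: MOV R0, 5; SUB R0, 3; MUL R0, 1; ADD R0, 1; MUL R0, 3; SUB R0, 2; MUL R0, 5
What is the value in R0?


Register state trace:
  MOV R0, 5  → R0 = 5
  SUB R0, 3  → R0 = 5 - 3 = 2
  MUL R0, 1  → R0 = 2 * 1 = 2
  ADD R0, 1  → R0 = 2 + 1 = 3
  MUL R0, 3  → R0 = 3 * 3 = 9
  SUB R0, 2  → R0 = 9 - 2 = 7
  MUL R0, 5  → R0 = 7 * 5 = 35
Final: R0 = 35

35


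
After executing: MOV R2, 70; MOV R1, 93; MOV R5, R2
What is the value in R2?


Register state trace:
  MOV R2, 70  → R2 = 70
  MOV R1, 93  → R1 = 93
  MOV R5, R2  → R5 = 70
Final: R2 = 70

70


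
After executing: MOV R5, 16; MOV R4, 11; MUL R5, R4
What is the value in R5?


Register state trace:
  MOV R5, 16  → R5 = 16
  MOV R4, 11  → R4 = 11
  MUL R5, R4  → R5 = 16 * 11 = 176
Final: R5 = 176

176


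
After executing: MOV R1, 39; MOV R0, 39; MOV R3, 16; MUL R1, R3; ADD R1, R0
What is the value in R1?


Register state trace:
  MOV R1, 39  → R1 = 39
  MOV R0, 39  → R0 = 39
  MOV R3, 16  → R3 = 16
  MUL R1, R3  → R1 = 39 * 16 = 624
  ADD R1, R0  → R1 = 624 + 39 = 663
Final: R1 = 663

663


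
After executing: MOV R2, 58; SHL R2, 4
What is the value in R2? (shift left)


Register state trace:
  MOV R2, 58  → R2 = 58
  SHL R2, 4  → R2 = 58 << 4 = 58 * 2^4 = 928
Final: R2 = 928

928


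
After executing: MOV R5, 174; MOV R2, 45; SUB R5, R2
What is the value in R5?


Register state trace:
  MOV R5, 174  → R5 = 174
  MOV R2, 45  → R2 = 45
  SUB R5, R2  → R5 = 174 - 45 = 129
Final: R5 = 129

129


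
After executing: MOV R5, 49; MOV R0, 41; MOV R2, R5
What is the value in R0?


Register state trace:
  MOV R5, 49  → R5 = 49
  MOV R0, 41  → R0 = 41
  MOV R2, R5  → R2 = 49
Final: R0 = 41

41


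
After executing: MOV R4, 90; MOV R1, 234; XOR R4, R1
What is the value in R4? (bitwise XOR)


Register state trace:
  MOV R4, 90  → R4 = 90 (0b01011010)
  MOV R1, 234  → R1 = 234 (0b11101010)
  XOR R4, R1  → R4 = 90 XOR 234 = 176 (0b10110000)
Final: R4 = 176

176


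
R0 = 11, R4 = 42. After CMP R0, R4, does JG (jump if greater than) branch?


Trace:
  R0 = 11, R4 = 42
  CMP R0, R4  → compares 11 vs 42
  JG checks: is 11 greater than 42?
  11 < 42, so condition is false
Branch taken: No

No


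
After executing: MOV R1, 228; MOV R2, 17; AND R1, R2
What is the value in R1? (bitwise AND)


Register state trace:
  MOV R1, 228  → R1 = 228 (0b11100100)
  MOV R2, 17  → R2 = 17 (0b00010001)
  AND R1, R2  → R1 = 228 AND 17 = 0 (0b00000000)
Final: R1 = 0

0


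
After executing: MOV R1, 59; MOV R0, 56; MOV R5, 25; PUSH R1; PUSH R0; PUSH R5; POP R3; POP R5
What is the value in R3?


Stack trace (top is rightmost):
  MOV R1, 59  → R1 = 59
  MOV R0, 56  → R0 = 56
  MOV R5, 25  → R5 = 25
  PUSH R1  → stack: [59]
  PUSH R0  → stack: [59, 56]
  PUSH R5  → stack: [59, 56, 25]
  POP R3  → R3 = 25, stack: [59, 56]
  POP R5  → R5 = 56, stack: [59]
Final: R3 = 25

25


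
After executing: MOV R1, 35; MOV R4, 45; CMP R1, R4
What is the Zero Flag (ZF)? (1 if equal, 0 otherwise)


Register state trace:
  MOV R1, 35  → R1 = 35
  MOV R4, 45  → R4 = 45
  CMP R1, R4  → computes 35 - 45 = -10
  Result is nonzero, so values are not equal
ZF = 0

0


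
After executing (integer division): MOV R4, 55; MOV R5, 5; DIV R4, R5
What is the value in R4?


Register state trace:
  MOV R4, 55  → R4 = 55
  MOV R5, 5  → R5 = 5
  DIV R4, R5  → R4 = 55 // 5 = 11
Final: R4 = 11

11


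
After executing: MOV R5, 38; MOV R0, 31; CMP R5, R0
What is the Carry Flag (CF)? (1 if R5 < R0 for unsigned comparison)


Register state trace:
  MOV R5, 38  → R5 = 38
  MOV R0, 31  → R0 = 31
  CMP R5, R0  → unsigned 38 - 31: no borrow
  38 >= 31, so CF = 0
CF = 0

0


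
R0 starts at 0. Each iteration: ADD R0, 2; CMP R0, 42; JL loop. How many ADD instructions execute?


Loop trace (R0 starts at 0, target 42, step 2):
  ADD #1: R0 = 0 + 2 = 2  → 2 < 42, loop
  ADD #2: R0 = 2 + 2 = 4  → 4 < 42, loop
  ADD #3: R0 = 4 + 2 = 6  → 6 < 42, loop
  ADD #4: R0 = 6 + 2 = 8  → 8 < 42, loop
  ADD #5: R0 = 8 + 2 = 10  → 10 < 42, loop
  ADD #6: R0 = 10 + 2 = 12  → 12 < 42, loop
  ADD #7: R0 = 12 + 2 = 14  → 14 < 42, loop
  ADD #8: R0 = 14 + 2 = 16  → 16 < 42, loop
  ADD #9: R0 = 16 + 2 = 18  → 18 < 42, loop
  ADD #10: R0 = 18 + 2 = 20  → 20 < 42, loop
  ADD #11: R0 = 20 + 2 = 22  → 22 < 42, loop
  ADD #12: R0 = 22 + 2 = 24  → 24 < 42, loop
  ADD #13: R0 = 24 + 2 = 26  → 26 < 42, loop
  ADD #14: R0 = 26 + 2 = 28  → 28 < 42, loop
  ADD #15: R0 = 28 + 2 = 30  → 30 < 42, loop
  ADD #16: R0 = 30 + 2 = 32  → 32 < 42, loop
  ADD #17: R0 = 32 + 2 = 34  → 34 < 42, loop
  ADD #18: R0 = 34 + 2 = 36  → 36 < 42, loop
  ADD #19: R0 = 36 + 2 = 38  → 38 < 42, loop
  ADD #20: R0 = 38 + 2 = 40  → 40 < 42, loop
  ADD #21: R0 = 40 + 2 = 42  → 42 >= 42, exit
Total ADD instructions: 21

21


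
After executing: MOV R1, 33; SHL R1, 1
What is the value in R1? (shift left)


Register state trace:
  MOV R1, 33  → R1 = 33
  SHL R1, 1  → R1 = 33 << 1 = 33 * 2^1 = 66
Final: R1 = 66

66


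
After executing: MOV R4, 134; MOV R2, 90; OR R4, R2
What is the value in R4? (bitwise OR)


Register state trace:
  MOV R4, 134  → R4 = 134 (0b10000110)
  MOV R2, 90  → R2 = 90 (0b01011010)
  OR R4, R2   → R4 = 134 OR 90 = 222 (0b11011110)
Final: R4 = 222

222


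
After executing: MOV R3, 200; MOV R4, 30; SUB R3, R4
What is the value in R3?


Register state trace:
  MOV R3, 200  → R3 = 200
  MOV R4, 30  → R4 = 30
  SUB R3, R4  → R3 = 200 - 30 = 170
Final: R3 = 170

170


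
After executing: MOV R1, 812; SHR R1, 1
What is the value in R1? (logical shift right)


Register state trace:
  MOV R1, 812  → R1 = 812
  SHR R1, 1  → R1 = 812 >> 1 = 812 // 2^1 = 406
Final: R1 = 406

406


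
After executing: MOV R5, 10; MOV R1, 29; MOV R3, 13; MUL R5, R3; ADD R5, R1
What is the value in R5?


Register state trace:
  MOV R5, 10  → R5 = 10
  MOV R1, 29  → R1 = 29
  MOV R3, 13  → R3 = 13
  MUL R5, R3  → R5 = 10 * 13 = 130
  ADD R5, R1  → R5 = 130 + 29 = 159
Final: R5 = 159

159


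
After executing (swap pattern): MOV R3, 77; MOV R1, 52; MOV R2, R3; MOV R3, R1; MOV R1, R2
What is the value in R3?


Register state trace (swap pattern):
  MOV R3, 77  → R3 = 77
  MOV R1, 52  → R1 = 52
  MOV R2, R3  → R2 = 77  (save R3)
  MOV R3, R1  → R3 = 52  (R3 gets R1's value)
  MOV R1, R2  → R1 = 77  (R1 gets saved value)
Final: R3 = 52

52


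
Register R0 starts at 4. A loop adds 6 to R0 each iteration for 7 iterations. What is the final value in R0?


Starting value: R0 = 4
  Iter 1: R0 = 4 + 6 = 10
  Iter 2: R0 = 10 + 6 = 16
  Iter 3: R0 = 16 + 6 = 22
  Iter 4: R0 = 22 + 6 = 28
  Iter 5: R0 = 28 + 6 = 34
  Iter 6: R0 = 34 + 6 = 40
  Iter 7: R0 = 40 + 6 = 46
Final: R0 = 46

46


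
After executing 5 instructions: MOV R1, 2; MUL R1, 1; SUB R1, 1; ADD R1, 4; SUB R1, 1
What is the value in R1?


Register state trace:
  MOV R1, 2  → R1 = 2
  MUL R1, 1  → R1 = 2 * 1 = 2
  SUB R1, 1  → R1 = 2 - 1 = 1
  ADD R1, 4  → R1 = 1 + 4 = 5
  SUB R1, 1  → R1 = 5 - 1 = 4
Final: R1 = 4

4


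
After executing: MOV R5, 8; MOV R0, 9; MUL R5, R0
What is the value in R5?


Register state trace:
  MOV R5, 8  → R5 = 8
  MOV R0, 9  → R0 = 9
  MUL R5, R0  → R5 = 8 * 9 = 72
Final: R5 = 72

72


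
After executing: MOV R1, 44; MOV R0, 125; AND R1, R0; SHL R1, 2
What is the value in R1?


Register state trace:
  MOV R1, 44  → R1 = 44 (0b00101100)
  MOV R0, 125  → R0 = 125 (0b01111101)
  AND R1, R0  → R1 = 44 AND 125 = 44 (0b00101100)
  SHL R1, 2  → R1 = 44 << 2 = 176
Final: R1 = 176

176


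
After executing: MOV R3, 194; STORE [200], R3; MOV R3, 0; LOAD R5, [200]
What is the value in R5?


Register and memory trace:
  MOV R3, 194  → R3 = 194
  STORE [200], R3  → mem[200] = 194
  MOV R3, 0  → R3 = 0
  LOAD R5, [200]  → R5 = mem[200] = 194
Final: R5 = 194

194


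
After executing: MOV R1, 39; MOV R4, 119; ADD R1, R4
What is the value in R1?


Register state trace:
  MOV R1, 39  → R1 = 39
  MOV R4, 119  → R4 = 119
  ADD R1, R4  → R1 = 39 + 119 = 158
Final: R1 = 158

158


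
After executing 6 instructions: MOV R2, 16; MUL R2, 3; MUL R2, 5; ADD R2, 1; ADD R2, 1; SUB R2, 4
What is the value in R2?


Register state trace:
  MOV R2, 16  → R2 = 16
  MUL R2, 3  → R2 = 16 * 3 = 48
  MUL R2, 5  → R2 = 48 * 5 = 240
  ADD R2, 1  → R2 = 240 + 1 = 241
  ADD R2, 1  → R2 = 241 + 1 = 242
  SUB R2, 4  → R2 = 242 - 4 = 238
Final: R2 = 238

238


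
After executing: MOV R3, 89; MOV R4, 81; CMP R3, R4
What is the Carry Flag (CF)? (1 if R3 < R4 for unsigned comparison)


Register state trace:
  MOV R3, 89  → R3 = 89
  MOV R4, 81  → R4 = 81
  CMP R3, R4  → unsigned 89 - 81: no borrow
  89 >= 81, so CF = 0
CF = 0

0


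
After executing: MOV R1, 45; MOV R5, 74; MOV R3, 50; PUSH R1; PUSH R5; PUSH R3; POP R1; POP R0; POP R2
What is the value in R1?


Stack trace (top is rightmost):
  MOV R1, 45  → R1 = 45
  MOV R5, 74  → R5 = 74
  MOV R3, 50  → R3 = 50
  PUSH R1  → stack: [45]
  PUSH R5  → stack: [45, 74]
  PUSH R3  → stack: [45, 74, 50]
  POP R1  → R1 = 50, stack: [45, 74]
  POP R0  → R0 = 74, stack: [45]
  POP R2  → R2 = 45, stack: []
Final: R1 = 50

50


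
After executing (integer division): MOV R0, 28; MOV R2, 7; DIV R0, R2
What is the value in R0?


Register state trace:
  MOV R0, 28  → R0 = 28
  MOV R2, 7  → R2 = 7
  DIV R0, R2  → R0 = 28 // 7 = 4
Final: R0 = 4

4


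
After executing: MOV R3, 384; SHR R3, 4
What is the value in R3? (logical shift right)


Register state trace:
  MOV R3, 384  → R3 = 384
  SHR R3, 4  → R3 = 384 >> 4 = 384 // 2^4 = 24
Final: R3 = 24

24


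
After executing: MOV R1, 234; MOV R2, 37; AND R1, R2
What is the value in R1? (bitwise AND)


Register state trace:
  MOV R1, 234  → R1 = 234 (0b11101010)
  MOV R2, 37  → R2 = 37 (0b00100101)
  AND R1, R2  → R1 = 234 AND 37 = 32 (0b00100000)
Final: R1 = 32

32


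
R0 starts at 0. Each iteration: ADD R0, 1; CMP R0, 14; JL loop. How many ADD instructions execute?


Loop trace (R0 starts at 0, target 14, step 1):
  ADD #1: R0 = 0 + 1 = 1  → 1 < 14, loop
  ADD #2: R0 = 1 + 1 = 2  → 2 < 14, loop
  ADD #3: R0 = 2 + 1 = 3  → 3 < 14, loop
  ADD #4: R0 = 3 + 1 = 4  → 4 < 14, loop
  ADD #5: R0 = 4 + 1 = 5  → 5 < 14, loop
  ADD #6: R0 = 5 + 1 = 6  → 6 < 14, loop
  ADD #7: R0 = 6 + 1 = 7  → 7 < 14, loop
  ADD #8: R0 = 7 + 1 = 8  → 8 < 14, loop
  ADD #9: R0 = 8 + 1 = 9  → 9 < 14, loop
  ADD #10: R0 = 9 + 1 = 10  → 10 < 14, loop
  ADD #11: R0 = 10 + 1 = 11  → 11 < 14, loop
  ADD #12: R0 = 11 + 1 = 12  → 12 < 14, loop
  ADD #13: R0 = 12 + 1 = 13  → 13 < 14, loop
  ADD #14: R0 = 13 + 1 = 14  → 14 >= 14, exit
Total ADD instructions: 14

14


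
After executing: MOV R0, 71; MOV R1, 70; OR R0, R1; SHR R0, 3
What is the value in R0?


Register state trace:
  MOV R0, 71  → R0 = 71 (0b01000111)
  MOV R1, 70  → R1 = 70 (0b01000110)
  OR R0, R1  → R0 = 71 OR 70 = 71 (0b01000111)
  SHR R0, 3  → R0 = 71 >> 3 = 8
Final: R0 = 8

8


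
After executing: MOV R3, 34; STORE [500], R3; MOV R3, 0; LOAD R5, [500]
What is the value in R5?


Register and memory trace:
  MOV R3, 34  → R3 = 34
  STORE [500], R3  → mem[500] = 34
  MOV R3, 0  → R3 = 0
  LOAD R5, [500]  → R5 = mem[500] = 34
Final: R5 = 34

34


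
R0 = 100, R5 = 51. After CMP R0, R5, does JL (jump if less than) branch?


Trace:
  R0 = 100, R5 = 51
  CMP R0, R5  → compares 100 vs 51
  JL checks: is 100 less than 51?
  100 > 51, so condition is false
Branch taken: No

No


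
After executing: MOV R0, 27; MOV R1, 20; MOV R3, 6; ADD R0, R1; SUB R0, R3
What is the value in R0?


Register state trace:
  MOV R0, 27  → R0 = 27
  MOV R1, 20  → R1 = 20
  MOV R3, 6  → R3 = 6
  ADD R0, R1  → R0 = 27 + 20 = 47
  SUB R0, R3  → R0 = 47 - 6 = 41
Final: R0 = 41

41


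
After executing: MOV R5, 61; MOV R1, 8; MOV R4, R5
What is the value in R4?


Register state trace:
  MOV R5, 61  → R5 = 61
  MOV R1, 8  → R1 = 8
  MOV R4, R5  → R4 = 61
Final: R4 = 61

61


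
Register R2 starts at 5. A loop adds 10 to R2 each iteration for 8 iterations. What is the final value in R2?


Starting value: R2 = 5
  Iter 1: R2 = 5 + 10 = 15
  Iter 2: R2 = 15 + 10 = 25
  Iter 3: R2 = 25 + 10 = 35
  Iter 4: R2 = 35 + 10 = 45
  Iter 5: R2 = 45 + 10 = 55
  Iter 6: R2 = 55 + 10 = 65
  Iter 7: R2 = 65 + 10 = 75
  Iter 8: R2 = 75 + 10 = 85
Final: R2 = 85

85


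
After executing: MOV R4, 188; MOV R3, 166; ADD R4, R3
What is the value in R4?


Register state trace:
  MOV R4, 188  → R4 = 188
  MOV R3, 166  → R3 = 166
  ADD R4, R3  → R4 = 188 + 166 = 354
Final: R4 = 354

354


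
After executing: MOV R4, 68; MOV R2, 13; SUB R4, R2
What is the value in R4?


Register state trace:
  MOV R4, 68  → R4 = 68
  MOV R2, 13  → R2 = 13
  SUB R4, R2  → R4 = 68 - 13 = 55
Final: R4 = 55

55


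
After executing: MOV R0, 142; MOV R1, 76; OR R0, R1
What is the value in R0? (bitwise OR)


Register state trace:
  MOV R0, 142  → R0 = 142 (0b10001110)
  MOV R1, 76  → R1 = 76 (0b01001100)
  OR R0, R1   → R0 = 142 OR 76 = 206 (0b11001110)
Final: R0 = 206

206


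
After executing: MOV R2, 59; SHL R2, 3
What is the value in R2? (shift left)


Register state trace:
  MOV R2, 59  → R2 = 59
  SHL R2, 3  → R2 = 59 << 3 = 59 * 2^3 = 472
Final: R2 = 472

472


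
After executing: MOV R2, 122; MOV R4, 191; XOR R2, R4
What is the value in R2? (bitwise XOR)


Register state trace:
  MOV R2, 122  → R2 = 122 (0b01111010)
  MOV R4, 191  → R4 = 191 (0b10111111)
  XOR R2, R4  → R2 = 122 XOR 191 = 197 (0b11000101)
Final: R2 = 197

197


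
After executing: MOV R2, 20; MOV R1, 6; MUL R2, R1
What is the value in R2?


Register state trace:
  MOV R2, 20  → R2 = 20
  MOV R1, 6  → R1 = 6
  MUL R2, R1  → R2 = 20 * 6 = 120
Final: R2 = 120

120


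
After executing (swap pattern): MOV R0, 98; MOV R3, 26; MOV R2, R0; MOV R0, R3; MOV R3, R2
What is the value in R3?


Register state trace (swap pattern):
  MOV R0, 98  → R0 = 98
  MOV R3, 26  → R3 = 26
  MOV R2, R0  → R2 = 98  (save R0)
  MOV R0, R3  → R0 = 26  (R0 gets R3's value)
  MOV R3, R2  → R3 = 98  (R3 gets saved value)
Final: R3 = 98

98


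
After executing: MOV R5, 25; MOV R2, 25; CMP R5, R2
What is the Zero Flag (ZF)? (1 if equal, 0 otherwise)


Register state trace:
  MOV R5, 25  → R5 = 25
  MOV R2, 25  → R2 = 25
  CMP R5, R2  → computes 25 - 25 = 0
  Result is zero, so values are equal
ZF = 1

1


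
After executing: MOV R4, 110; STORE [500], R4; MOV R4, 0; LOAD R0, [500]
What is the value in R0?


Register and memory trace:
  MOV R4, 110  → R4 = 110
  STORE [500], R4  → mem[500] = 110
  MOV R4, 0  → R4 = 0
  LOAD R0, [500]  → R0 = mem[500] = 110
Final: R0 = 110

110


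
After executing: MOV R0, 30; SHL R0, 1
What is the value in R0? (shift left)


Register state trace:
  MOV R0, 30  → R0 = 30
  SHL R0, 1  → R0 = 30 << 1 = 30 * 2^1 = 60
Final: R0 = 60

60


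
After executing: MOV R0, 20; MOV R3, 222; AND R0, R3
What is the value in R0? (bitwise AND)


Register state trace:
  MOV R0, 20  → R0 = 20 (0b00010100)
  MOV R3, 222  → R3 = 222 (0b11011110)
  AND R0, R3  → R0 = 20 AND 222 = 20 (0b00010100)
Final: R0 = 20

20


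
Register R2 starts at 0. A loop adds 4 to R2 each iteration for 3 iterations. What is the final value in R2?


Starting value: R2 = 0
  Iter 1: R2 = 0 + 4 = 4
  Iter 2: R2 = 4 + 4 = 8
  Iter 3: R2 = 8 + 4 = 12
Final: R2 = 12

12


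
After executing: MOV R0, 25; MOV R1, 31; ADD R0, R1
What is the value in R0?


Register state trace:
  MOV R0, 25  → R0 = 25
  MOV R1, 31  → R1 = 31
  ADD R0, R1  → R0 = 25 + 31 = 56
Final: R0 = 56

56


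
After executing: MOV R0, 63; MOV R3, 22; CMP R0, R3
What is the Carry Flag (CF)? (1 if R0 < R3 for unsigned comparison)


Register state trace:
  MOV R0, 63  → R0 = 63
  MOV R3, 22  → R3 = 22
  CMP R0, R3  → unsigned 63 - 22: no borrow
  63 >= 22, so CF = 0
CF = 0

0


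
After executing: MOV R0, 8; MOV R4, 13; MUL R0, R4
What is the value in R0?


Register state trace:
  MOV R0, 8  → R0 = 8
  MOV R4, 13  → R4 = 13
  MUL R0, R4  → R0 = 8 * 13 = 104
Final: R0 = 104

104


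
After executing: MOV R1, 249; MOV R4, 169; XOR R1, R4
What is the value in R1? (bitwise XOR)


Register state trace:
  MOV R1, 249  → R1 = 249 (0b11111001)
  MOV R4, 169  → R4 = 169 (0b10101001)
  XOR R1, R4  → R1 = 249 XOR 169 = 80 (0b01010000)
Final: R1 = 80

80


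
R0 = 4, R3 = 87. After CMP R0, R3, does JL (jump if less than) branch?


Trace:
  R0 = 4, R3 = 87
  CMP R0, R3  → compares 4 vs 87
  JL checks: is 4 less than 87?
  4 < 87, so condition is true
Branch taken: Yes

Yes


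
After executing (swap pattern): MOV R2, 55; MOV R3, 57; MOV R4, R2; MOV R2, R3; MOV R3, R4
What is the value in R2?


Register state trace (swap pattern):
  MOV R2, 55  → R2 = 55
  MOV R3, 57  → R3 = 57
  MOV R4, R2  → R4 = 55  (save R2)
  MOV R2, R3  → R2 = 57  (R2 gets R3's value)
  MOV R3, R4  → R3 = 55  (R3 gets saved value)
Final: R2 = 57

57


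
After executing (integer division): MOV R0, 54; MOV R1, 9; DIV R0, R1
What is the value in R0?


Register state trace:
  MOV R0, 54  → R0 = 54
  MOV R1, 9  → R1 = 9
  DIV R0, R1  → R0 = 54 // 9 = 6
Final: R0 = 6

6


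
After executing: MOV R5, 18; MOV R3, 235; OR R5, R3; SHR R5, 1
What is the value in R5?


Register state trace:
  MOV R5, 18  → R5 = 18 (0b00010010)
  MOV R3, 235  → R3 = 235 (0b11101011)
  OR R5, R3  → R5 = 18 OR 235 = 251 (0b11111011)
  SHR R5, 1  → R5 = 251 >> 1 = 125
Final: R5 = 125

125


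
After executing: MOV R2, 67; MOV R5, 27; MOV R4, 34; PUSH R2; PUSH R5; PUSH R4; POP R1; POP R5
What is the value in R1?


Stack trace (top is rightmost):
  MOV R2, 67  → R2 = 67
  MOV R5, 27  → R5 = 27
  MOV R4, 34  → R4 = 34
  PUSH R2  → stack: [67]
  PUSH R5  → stack: [67, 27]
  PUSH R4  → stack: [67, 27, 34]
  POP R1  → R1 = 34, stack: [67, 27]
  POP R5  → R5 = 27, stack: [67]
Final: R1 = 34

34


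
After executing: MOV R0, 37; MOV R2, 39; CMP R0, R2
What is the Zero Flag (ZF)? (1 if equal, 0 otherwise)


Register state trace:
  MOV R0, 37  → R0 = 37
  MOV R2, 39  → R2 = 39
  CMP R0, R2  → computes 37 - 39 = -2
  Result is nonzero, so values are not equal
ZF = 0

0


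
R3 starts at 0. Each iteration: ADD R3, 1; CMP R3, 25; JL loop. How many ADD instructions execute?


Loop trace (R3 starts at 0, target 25, step 1):
  ADD #1: R3 = 0 + 1 = 1  → 1 < 25, loop
  ADD #2: R3 = 1 + 1 = 2  → 2 < 25, loop
  ADD #3: R3 = 2 + 1 = 3  → 3 < 25, loop
  ADD #4: R3 = 3 + 1 = 4  → 4 < 25, loop
  ADD #5: R3 = 4 + 1 = 5  → 5 < 25, loop
  ADD #6: R3 = 5 + 1 = 6  → 6 < 25, loop
  ADD #7: R3 = 6 + 1 = 7  → 7 < 25, loop
  ADD #8: R3 = 7 + 1 = 8  → 8 < 25, loop
  ADD #9: R3 = 8 + 1 = 9  → 9 < 25, loop
  ADD #10: R3 = 9 + 1 = 10  → 10 < 25, loop
  ADD #11: R3 = 10 + 1 = 11  → 11 < 25, loop
  ADD #12: R3 = 11 + 1 = 12  → 12 < 25, loop
  ADD #13: R3 = 12 + 1 = 13  → 13 < 25, loop
  ADD #14: R3 = 13 + 1 = 14  → 14 < 25, loop
  ADD #15: R3 = 14 + 1 = 15  → 15 < 25, loop
  ADD #16: R3 = 15 + 1 = 16  → 16 < 25, loop
  ADD #17: R3 = 16 + 1 = 17  → 17 < 25, loop
  ADD #18: R3 = 17 + 1 = 18  → 18 < 25, loop
  ADD #19: R3 = 18 + 1 = 19  → 19 < 25, loop
  ADD #20: R3 = 19 + 1 = 20  → 20 < 25, loop
  ADD #21: R3 = 20 + 1 = 21  → 21 < 25, loop
  ADD #22: R3 = 21 + 1 = 22  → 22 < 25, loop
  ADD #23: R3 = 22 + 1 = 23  → 23 < 25, loop
  ADD #24: R3 = 23 + 1 = 24  → 24 < 25, loop
  ADD #25: R3 = 24 + 1 = 25  → 25 >= 25, exit
Total ADD instructions: 25

25


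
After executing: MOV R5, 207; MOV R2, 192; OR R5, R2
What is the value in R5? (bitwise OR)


Register state trace:
  MOV R5, 207  → R5 = 207 (0b11001111)
  MOV R2, 192  → R2 = 192 (0b11000000)
  OR R5, R2   → R5 = 207 OR 192 = 207 (0b11001111)
Final: R5 = 207

207


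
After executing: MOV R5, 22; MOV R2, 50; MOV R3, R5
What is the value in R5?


Register state trace:
  MOV R5, 22  → R5 = 22
  MOV R2, 50  → R2 = 50
  MOV R3, R5  → R3 = 22
Final: R5 = 22

22


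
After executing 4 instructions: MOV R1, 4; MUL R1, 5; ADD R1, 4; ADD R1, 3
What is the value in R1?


Register state trace:
  MOV R1, 4  → R1 = 4
  MUL R1, 5  → R1 = 4 * 5 = 20
  ADD R1, 4  → R1 = 20 + 4 = 24
  ADD R1, 3  → R1 = 24 + 3 = 27
Final: R1 = 27

27


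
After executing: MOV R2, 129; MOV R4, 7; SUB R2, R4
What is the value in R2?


Register state trace:
  MOV R2, 129  → R2 = 129
  MOV R4, 7  → R4 = 7
  SUB R2, R4  → R2 = 129 - 7 = 122
Final: R2 = 122

122


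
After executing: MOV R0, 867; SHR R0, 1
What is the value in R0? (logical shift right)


Register state trace:
  MOV R0, 867  → R0 = 867
  SHR R0, 1  → R0 = 867 >> 1 = 867 // 2^1 = 433
Final: R0 = 433

433


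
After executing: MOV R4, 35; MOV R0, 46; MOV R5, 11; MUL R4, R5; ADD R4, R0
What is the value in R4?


Register state trace:
  MOV R4, 35  → R4 = 35
  MOV R0, 46  → R0 = 46
  MOV R5, 11  → R5 = 11
  MUL R4, R5  → R4 = 35 * 11 = 385
  ADD R4, R0  → R4 = 385 + 46 = 431
Final: R4 = 431

431


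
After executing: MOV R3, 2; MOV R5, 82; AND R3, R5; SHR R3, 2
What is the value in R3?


Register state trace:
  MOV R3, 2  → R3 = 2 (0b00000010)
  MOV R5, 82  → R5 = 82 (0b01010010)
  AND R3, R5  → R3 = 2 AND 82 = 2 (0b00000010)
  SHR R3, 2  → R3 = 2 >> 2 = 0
Final: R3 = 0

0


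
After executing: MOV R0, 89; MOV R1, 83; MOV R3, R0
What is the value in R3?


Register state trace:
  MOV R0, 89  → R0 = 89
  MOV R1, 83  → R1 = 83
  MOV R3, R0  → R3 = 89
Final: R3 = 89

89


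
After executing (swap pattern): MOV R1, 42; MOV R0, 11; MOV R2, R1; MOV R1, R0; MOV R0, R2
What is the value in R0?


Register state trace (swap pattern):
  MOV R1, 42  → R1 = 42
  MOV R0, 11  → R0 = 11
  MOV R2, R1  → R2 = 42  (save R1)
  MOV R1, R0  → R1 = 11  (R1 gets R0's value)
  MOV R0, R2  → R0 = 42  (R0 gets saved value)
Final: R0 = 42

42


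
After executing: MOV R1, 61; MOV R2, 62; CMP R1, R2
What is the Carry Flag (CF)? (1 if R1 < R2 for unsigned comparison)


Register state trace:
  MOV R1, 61  → R1 = 61
  MOV R2, 62  → R2 = 62
  CMP R1, R2  → unsigned 61 - 62: borrow occurs
  61 < 62, so CF = 1
CF = 1

1


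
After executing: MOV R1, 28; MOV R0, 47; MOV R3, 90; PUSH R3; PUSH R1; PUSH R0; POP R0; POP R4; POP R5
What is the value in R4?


Stack trace (top is rightmost):
  MOV R1, 28  → R1 = 28
  MOV R0, 47  → R0 = 47
  MOV R3, 90  → R3 = 90
  PUSH R3  → stack: [90]
  PUSH R1  → stack: [90, 28]
  PUSH R0  → stack: [90, 28, 47]
  POP R0  → R0 = 47, stack: [90, 28]
  POP R4  → R4 = 28, stack: [90]
  POP R5  → R5 = 90, stack: []
Final: R4 = 28

28


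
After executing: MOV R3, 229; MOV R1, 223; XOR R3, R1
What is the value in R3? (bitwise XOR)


Register state trace:
  MOV R3, 229  → R3 = 229 (0b11100101)
  MOV R1, 223  → R1 = 223 (0b11011111)
  XOR R3, R1  → R3 = 229 XOR 223 = 58 (0b00111010)
Final: R3 = 58

58


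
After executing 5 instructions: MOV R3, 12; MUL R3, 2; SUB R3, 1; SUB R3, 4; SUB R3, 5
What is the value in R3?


Register state trace:
  MOV R3, 12  → R3 = 12
  MUL R3, 2  → R3 = 12 * 2 = 24
  SUB R3, 1  → R3 = 24 - 1 = 23
  SUB R3, 4  → R3 = 23 - 4 = 19
  SUB R3, 5  → R3 = 19 - 5 = 14
Final: R3 = 14

14


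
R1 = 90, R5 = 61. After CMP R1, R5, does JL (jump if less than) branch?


Trace:
  R1 = 90, R5 = 61
  CMP R1, R5  → compares 90 vs 61
  JL checks: is 90 less than 61?
  90 > 61, so condition is false
Branch taken: No

No


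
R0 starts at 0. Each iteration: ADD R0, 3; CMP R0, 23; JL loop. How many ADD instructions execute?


Loop trace (R0 starts at 0, target 23, step 3):
  ADD #1: R0 = 0 + 3 = 3  → 3 < 23, loop
  ADD #2: R0 = 3 + 3 = 6  → 6 < 23, loop
  ADD #3: R0 = 6 + 3 = 9  → 9 < 23, loop
  ADD #4: R0 = 9 + 3 = 12  → 12 < 23, loop
  ADD #5: R0 = 12 + 3 = 15  → 15 < 23, loop
  ADD #6: R0 = 15 + 3 = 18  → 18 < 23, loop
  ADD #7: R0 = 18 + 3 = 21  → 21 < 23, loop
  ADD #8: R0 = 21 + 3 = 24  → 24 >= 23, exit
Total ADD instructions: 8

8


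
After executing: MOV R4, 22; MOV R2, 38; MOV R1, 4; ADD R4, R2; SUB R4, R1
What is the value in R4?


Register state trace:
  MOV R4, 22  → R4 = 22
  MOV R2, 38  → R2 = 38
  MOV R1, 4  → R1 = 4
  ADD R4, R2  → R4 = 22 + 38 = 60
  SUB R4, R1  → R4 = 60 - 4 = 56
Final: R4 = 56

56


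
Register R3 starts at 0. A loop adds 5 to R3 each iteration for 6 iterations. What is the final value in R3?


Starting value: R3 = 0
  Iter 1: R3 = 0 + 5 = 5
  Iter 2: R3 = 5 + 5 = 10
  Iter 3: R3 = 10 + 5 = 15
  Iter 4: R3 = 15 + 5 = 20
  Iter 5: R3 = 20 + 5 = 25
  Iter 6: R3 = 25 + 5 = 30
Final: R3 = 30

30


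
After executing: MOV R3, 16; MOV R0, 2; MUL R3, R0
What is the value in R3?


Register state trace:
  MOV R3, 16  → R3 = 16
  MOV R0, 2  → R0 = 2
  MUL R3, R0  → R3 = 16 * 2 = 32
Final: R3 = 32

32


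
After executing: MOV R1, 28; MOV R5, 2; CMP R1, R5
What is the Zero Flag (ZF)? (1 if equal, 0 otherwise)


Register state trace:
  MOV R1, 28  → R1 = 28
  MOV R5, 2  → R5 = 2
  CMP R1, R5  → computes 28 - 2 = 26
  Result is nonzero, so values are not equal
ZF = 0

0


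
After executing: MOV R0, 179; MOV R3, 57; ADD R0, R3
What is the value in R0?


Register state trace:
  MOV R0, 179  → R0 = 179
  MOV R3, 57  → R3 = 57
  ADD R0, R3  → R0 = 179 + 57 = 236
Final: R0 = 236

236


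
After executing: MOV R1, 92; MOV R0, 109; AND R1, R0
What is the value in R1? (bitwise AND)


Register state trace:
  MOV R1, 92  → R1 = 92 (0b01011100)
  MOV R0, 109  → R0 = 109 (0b01101101)
  AND R1, R0  → R1 = 92 AND 109 = 76 (0b01001100)
Final: R1 = 76

76


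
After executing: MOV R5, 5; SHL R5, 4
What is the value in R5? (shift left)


Register state trace:
  MOV R5, 5  → R5 = 5
  SHL R5, 4  → R5 = 5 << 4 = 5 * 2^4 = 80
Final: R5 = 80

80


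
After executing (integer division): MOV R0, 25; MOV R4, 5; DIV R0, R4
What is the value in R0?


Register state trace:
  MOV R0, 25  → R0 = 25
  MOV R4, 5  → R4 = 5
  DIV R0, R4  → R0 = 25 // 5 = 5
Final: R0 = 5

5


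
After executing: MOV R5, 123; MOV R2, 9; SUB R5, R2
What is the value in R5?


Register state trace:
  MOV R5, 123  → R5 = 123
  MOV R2, 9  → R2 = 9
  SUB R5, R2  → R5 = 123 - 9 = 114
Final: R5 = 114

114


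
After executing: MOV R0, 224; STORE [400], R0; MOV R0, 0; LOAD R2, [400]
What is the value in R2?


Register and memory trace:
  MOV R0, 224  → R0 = 224
  STORE [400], R0  → mem[400] = 224
  MOV R0, 0  → R0 = 0
  LOAD R2, [400]  → R2 = mem[400] = 224
Final: R2 = 224

224


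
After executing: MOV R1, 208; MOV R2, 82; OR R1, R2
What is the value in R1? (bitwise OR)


Register state trace:
  MOV R1, 208  → R1 = 208 (0b11010000)
  MOV R2, 82  → R2 = 82 (0b01010010)
  OR R1, R2   → R1 = 208 OR 82 = 210 (0b11010010)
Final: R1 = 210

210


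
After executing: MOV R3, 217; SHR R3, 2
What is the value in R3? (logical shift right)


Register state trace:
  MOV R3, 217  → R3 = 217
  SHR R3, 2  → R3 = 217 >> 2 = 217 // 2^2 = 54
Final: R3 = 54

54


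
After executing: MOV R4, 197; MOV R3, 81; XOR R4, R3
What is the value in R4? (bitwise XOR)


Register state trace:
  MOV R4, 197  → R4 = 197 (0b11000101)
  MOV R3, 81  → R3 = 81 (0b01010001)
  XOR R4, R3  → R4 = 197 XOR 81 = 148 (0b10010100)
Final: R4 = 148

148


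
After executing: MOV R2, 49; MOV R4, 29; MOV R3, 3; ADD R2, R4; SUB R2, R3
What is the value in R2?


Register state trace:
  MOV R2, 49  → R2 = 49
  MOV R4, 29  → R4 = 29
  MOV R3, 3  → R3 = 3
  ADD R2, R4  → R2 = 49 + 29 = 78
  SUB R2, R3  → R2 = 78 - 3 = 75
Final: R2 = 75

75


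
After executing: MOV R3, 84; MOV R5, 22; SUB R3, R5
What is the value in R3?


Register state trace:
  MOV R3, 84  → R3 = 84
  MOV R5, 22  → R5 = 22
  SUB R3, R5  → R3 = 84 - 22 = 62
Final: R3 = 62

62


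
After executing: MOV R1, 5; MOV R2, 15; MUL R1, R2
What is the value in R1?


Register state trace:
  MOV R1, 5  → R1 = 5
  MOV R2, 15  → R2 = 15
  MUL R1, R2  → R1 = 5 * 15 = 75
Final: R1 = 75

75


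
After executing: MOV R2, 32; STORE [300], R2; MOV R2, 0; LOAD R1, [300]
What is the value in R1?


Register and memory trace:
  MOV R2, 32  → R2 = 32
  STORE [300], R2  → mem[300] = 32
  MOV R2, 0  → R2 = 0
  LOAD R1, [300]  → R1 = mem[300] = 32
Final: R1 = 32

32


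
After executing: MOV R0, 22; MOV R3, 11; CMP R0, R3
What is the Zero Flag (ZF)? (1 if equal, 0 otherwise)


Register state trace:
  MOV R0, 22  → R0 = 22
  MOV R3, 11  → R3 = 11
  CMP R0, R3  → computes 22 - 11 = 11
  Result is nonzero, so values are not equal
ZF = 0

0


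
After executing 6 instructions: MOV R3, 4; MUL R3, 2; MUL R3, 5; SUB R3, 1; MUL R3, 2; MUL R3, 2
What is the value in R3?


Register state trace:
  MOV R3, 4  → R3 = 4
  MUL R3, 2  → R3 = 4 * 2 = 8
  MUL R3, 5  → R3 = 8 * 5 = 40
  SUB R3, 1  → R3 = 40 - 1 = 39
  MUL R3, 2  → R3 = 39 * 2 = 78
  MUL R3, 2  → R3 = 78 * 2 = 156
Final: R3 = 156

156


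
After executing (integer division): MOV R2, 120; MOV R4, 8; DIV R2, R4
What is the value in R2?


Register state trace:
  MOV R2, 120  → R2 = 120
  MOV R4, 8  → R4 = 8
  DIV R2, R4  → R2 = 120 // 8 = 15
Final: R2 = 15

15


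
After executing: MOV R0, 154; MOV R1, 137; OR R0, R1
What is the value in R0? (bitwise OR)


Register state trace:
  MOV R0, 154  → R0 = 154 (0b10011010)
  MOV R1, 137  → R1 = 137 (0b10001001)
  OR R0, R1   → R0 = 154 OR 137 = 155 (0b10011011)
Final: R0 = 155

155


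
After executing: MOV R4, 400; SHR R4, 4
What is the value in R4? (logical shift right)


Register state trace:
  MOV R4, 400  → R4 = 400
  SHR R4, 4  → R4 = 400 >> 4 = 400 // 2^4 = 25
Final: R4 = 25

25


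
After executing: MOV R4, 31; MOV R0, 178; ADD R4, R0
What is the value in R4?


Register state trace:
  MOV R4, 31  → R4 = 31
  MOV R0, 178  → R0 = 178
  ADD R4, R0  → R4 = 31 + 178 = 209
Final: R4 = 209

209


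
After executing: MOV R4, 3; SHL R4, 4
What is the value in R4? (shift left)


Register state trace:
  MOV R4, 3  → R4 = 3
  SHL R4, 4  → R4 = 3 << 4 = 3 * 2^4 = 48
Final: R4 = 48

48


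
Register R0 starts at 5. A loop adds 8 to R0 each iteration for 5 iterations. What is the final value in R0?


Starting value: R0 = 5
  Iter 1: R0 = 5 + 8 = 13
  Iter 2: R0 = 13 + 8 = 21
  Iter 3: R0 = 21 + 8 = 29
  Iter 4: R0 = 29 + 8 = 37
  Iter 5: R0 = 37 + 8 = 45
Final: R0 = 45

45


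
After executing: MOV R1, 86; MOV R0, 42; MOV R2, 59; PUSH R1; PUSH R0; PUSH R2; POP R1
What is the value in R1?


Stack trace (top is rightmost):
  MOV R1, 86  → R1 = 86
  MOV R0, 42  → R0 = 42
  MOV R2, 59  → R2 = 59
  PUSH R1  → stack: [86]
  PUSH R0  → stack: [86, 42]
  PUSH R2  → stack: [86, 42, 59]
  POP R1  → R1 = 59, stack: [86, 42]
Final: R1 = 59

59


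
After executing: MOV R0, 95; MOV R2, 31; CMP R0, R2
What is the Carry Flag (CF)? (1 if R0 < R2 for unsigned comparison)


Register state trace:
  MOV R0, 95  → R0 = 95
  MOV R2, 31  → R2 = 31
  CMP R0, R2  → unsigned 95 - 31: no borrow
  95 >= 31, so CF = 0
CF = 0

0


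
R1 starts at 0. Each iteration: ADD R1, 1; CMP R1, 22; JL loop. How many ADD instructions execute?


Loop trace (R1 starts at 0, target 22, step 1):
  ADD #1: R1 = 0 + 1 = 1  → 1 < 22, loop
  ADD #2: R1 = 1 + 1 = 2  → 2 < 22, loop
  ADD #3: R1 = 2 + 1 = 3  → 3 < 22, loop
  ADD #4: R1 = 3 + 1 = 4  → 4 < 22, loop
  ADD #5: R1 = 4 + 1 = 5  → 5 < 22, loop
  ADD #6: R1 = 5 + 1 = 6  → 6 < 22, loop
  ADD #7: R1 = 6 + 1 = 7  → 7 < 22, loop
  ADD #8: R1 = 7 + 1 = 8  → 8 < 22, loop
  ADD #9: R1 = 8 + 1 = 9  → 9 < 22, loop
  ADD #10: R1 = 9 + 1 = 10  → 10 < 22, loop
  ADD #11: R1 = 10 + 1 = 11  → 11 < 22, loop
  ADD #12: R1 = 11 + 1 = 12  → 12 < 22, loop
  ADD #13: R1 = 12 + 1 = 13  → 13 < 22, loop
  ADD #14: R1 = 13 + 1 = 14  → 14 < 22, loop
  ADD #15: R1 = 14 + 1 = 15  → 15 < 22, loop
  ADD #16: R1 = 15 + 1 = 16  → 16 < 22, loop
  ADD #17: R1 = 16 + 1 = 17  → 17 < 22, loop
  ADD #18: R1 = 17 + 1 = 18  → 18 < 22, loop
  ADD #19: R1 = 18 + 1 = 19  → 19 < 22, loop
  ADD #20: R1 = 19 + 1 = 20  → 20 < 22, loop
  ADD #21: R1 = 20 + 1 = 21  → 21 < 22, loop
  ADD #22: R1 = 21 + 1 = 22  → 22 >= 22, exit
Total ADD instructions: 22

22


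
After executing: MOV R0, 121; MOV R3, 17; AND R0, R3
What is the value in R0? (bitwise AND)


Register state trace:
  MOV R0, 121  → R0 = 121 (0b01111001)
  MOV R3, 17  → R3 = 17 (0b00010001)
  AND R0, R3  → R0 = 121 AND 17 = 17 (0b00010001)
Final: R0 = 17

17


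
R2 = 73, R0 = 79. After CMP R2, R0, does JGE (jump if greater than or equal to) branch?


Trace:
  R2 = 73, R0 = 79
  CMP R2, R0  → compares 73 vs 79
  JGE checks: is 73 greater than or equal to 79?
  73 < 79, so condition is false
Branch taken: No

No


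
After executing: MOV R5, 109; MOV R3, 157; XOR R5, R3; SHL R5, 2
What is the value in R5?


Register state trace:
  MOV R5, 109  → R5 = 109 (0b01101101)
  MOV R3, 157  → R3 = 157 (0b10011101)
  XOR R5, R3  → R5 = 109 XOR 157 = 240 (0b11110000)
  SHL R5, 2  → R5 = 240 << 2 = 960
Final: R5 = 960

960


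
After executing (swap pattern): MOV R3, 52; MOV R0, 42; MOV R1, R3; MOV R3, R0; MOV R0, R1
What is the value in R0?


Register state trace (swap pattern):
  MOV R3, 52  → R3 = 52
  MOV R0, 42  → R0 = 42
  MOV R1, R3  → R1 = 52  (save R3)
  MOV R3, R0  → R3 = 42  (R3 gets R0's value)
  MOV R0, R1  → R0 = 52  (R0 gets saved value)
Final: R0 = 52

52


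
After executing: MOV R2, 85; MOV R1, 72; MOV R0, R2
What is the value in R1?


Register state trace:
  MOV R2, 85  → R2 = 85
  MOV R1, 72  → R1 = 72
  MOV R0, R2  → R0 = 85
Final: R1 = 72

72


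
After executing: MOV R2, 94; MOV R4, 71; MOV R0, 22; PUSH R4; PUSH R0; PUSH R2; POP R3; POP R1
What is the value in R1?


Stack trace (top is rightmost):
  MOV R2, 94  → R2 = 94
  MOV R4, 71  → R4 = 71
  MOV R0, 22  → R0 = 22
  PUSH R4  → stack: [71]
  PUSH R0  → stack: [71, 22]
  PUSH R2  → stack: [71, 22, 94]
  POP R3  → R3 = 94, stack: [71, 22]
  POP R1  → R1 = 22, stack: [71]
Final: R1 = 22

22


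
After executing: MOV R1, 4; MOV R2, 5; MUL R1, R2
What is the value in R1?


Register state trace:
  MOV R1, 4  → R1 = 4
  MOV R2, 5  → R2 = 5
  MUL R1, R2  → R1 = 4 * 5 = 20
Final: R1 = 20

20


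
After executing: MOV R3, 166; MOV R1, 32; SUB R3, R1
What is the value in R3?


Register state trace:
  MOV R3, 166  → R3 = 166
  MOV R1, 32  → R1 = 32
  SUB R3, R1  → R3 = 166 - 32 = 134
Final: R3 = 134

134


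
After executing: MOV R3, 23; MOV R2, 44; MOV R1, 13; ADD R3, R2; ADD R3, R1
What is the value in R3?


Register state trace:
  MOV R3, 23  → R3 = 23
  MOV R2, 44  → R2 = 44
  MOV R1, 13  → R1 = 13
  ADD R3, R2  → R3 = 23 + 44 = 67
  ADD R3, R1  → R3 = 67 + 13 = 80
Final: R3 = 80

80


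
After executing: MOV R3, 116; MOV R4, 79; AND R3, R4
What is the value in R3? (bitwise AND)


Register state trace:
  MOV R3, 116  → R3 = 116 (0b01110100)
  MOV R4, 79  → R4 = 79 (0b01001111)
  AND R3, R4  → R3 = 116 AND 79 = 68 (0b01000100)
Final: R3 = 68

68


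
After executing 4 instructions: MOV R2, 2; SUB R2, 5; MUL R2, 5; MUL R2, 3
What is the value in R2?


Register state trace:
  MOV R2, 2  → R2 = 2
  SUB R2, 5  → R2 = 2 - 5 = -3
  MUL R2, 5  → R2 = -3 * 5 = -15
  MUL R2, 3  → R2 = -15 * 3 = -45
Final: R2 = -45

-45


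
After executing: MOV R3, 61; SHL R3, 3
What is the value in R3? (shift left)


Register state trace:
  MOV R3, 61  → R3 = 61
  SHL R3, 3  → R3 = 61 << 3 = 61 * 2^3 = 488
Final: R3 = 488

488


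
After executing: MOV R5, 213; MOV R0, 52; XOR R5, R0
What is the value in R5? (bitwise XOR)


Register state trace:
  MOV R5, 213  → R5 = 213 (0b11010101)
  MOV R0, 52  → R0 = 52 (0b00110100)
  XOR R5, R0  → R5 = 213 XOR 52 = 225 (0b11100001)
Final: R5 = 225

225


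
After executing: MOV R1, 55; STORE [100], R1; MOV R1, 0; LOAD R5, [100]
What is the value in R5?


Register and memory trace:
  MOV R1, 55  → R1 = 55
  STORE [100], R1  → mem[100] = 55
  MOV R1, 0  → R1 = 0
  LOAD R5, [100]  → R5 = mem[100] = 55
Final: R5 = 55

55


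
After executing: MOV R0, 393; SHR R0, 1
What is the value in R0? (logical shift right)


Register state trace:
  MOV R0, 393  → R0 = 393
  SHR R0, 1  → R0 = 393 >> 1 = 393 // 2^1 = 196
Final: R0 = 196

196


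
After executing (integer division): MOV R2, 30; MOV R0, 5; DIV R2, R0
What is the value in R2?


Register state trace:
  MOV R2, 30  → R2 = 30
  MOV R0, 5  → R0 = 5
  DIV R2, R0  → R2 = 30 // 5 = 6
Final: R2 = 6

6


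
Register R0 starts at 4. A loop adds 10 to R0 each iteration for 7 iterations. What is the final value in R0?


Starting value: R0 = 4
  Iter 1: R0 = 4 + 10 = 14
  Iter 2: R0 = 14 + 10 = 24
  Iter 3: R0 = 24 + 10 = 34
  Iter 4: R0 = 34 + 10 = 44
  Iter 5: R0 = 44 + 10 = 54
  Iter 6: R0 = 54 + 10 = 64
  Iter 7: R0 = 64 + 10 = 74
Final: R0 = 74

74


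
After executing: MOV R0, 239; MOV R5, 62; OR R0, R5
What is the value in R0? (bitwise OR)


Register state trace:
  MOV R0, 239  → R0 = 239 (0b11101111)
  MOV R5, 62  → R5 = 62 (0b00111110)
  OR R0, R5   → R0 = 239 OR 62 = 255 (0b11111111)
Final: R0 = 255

255
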